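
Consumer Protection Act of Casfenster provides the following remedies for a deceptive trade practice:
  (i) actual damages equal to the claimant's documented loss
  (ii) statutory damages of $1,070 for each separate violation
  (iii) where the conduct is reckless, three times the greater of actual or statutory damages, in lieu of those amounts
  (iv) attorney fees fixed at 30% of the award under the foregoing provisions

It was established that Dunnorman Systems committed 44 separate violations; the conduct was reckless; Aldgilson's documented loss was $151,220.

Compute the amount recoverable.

Statutory damages: 44 × $1,070 = $47,080
Greater of actual damages ($151,220) or statutory damages ($47,080): $151,220
Trebled: 3 × $151,220 = $453,660
Attorney fees: 30% of $453,660 = $136,098
Total recovery: $453,660 + $136,098 = $589,758

$589,758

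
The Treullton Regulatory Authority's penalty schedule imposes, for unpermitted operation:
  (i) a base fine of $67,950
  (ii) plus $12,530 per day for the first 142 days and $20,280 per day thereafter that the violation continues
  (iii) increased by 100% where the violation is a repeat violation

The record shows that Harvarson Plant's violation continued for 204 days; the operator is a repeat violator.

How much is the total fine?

First 142 days: 142 × $12,530 = $1,779,260
Remaining days: (204 − 142) × $20,280 = $1,257,360
Per-day component: $1,779,260 + $1,257,360 = $3,036,620
Base plus per-day: $67,950 + $3,036,620 = $3,104,570
Enhancement: 100% of $3,104,570 = $3,104,570
Enhanced fine: $3,104,570 + $3,104,570 = $6,209,140

Civil penalty: $6,209,140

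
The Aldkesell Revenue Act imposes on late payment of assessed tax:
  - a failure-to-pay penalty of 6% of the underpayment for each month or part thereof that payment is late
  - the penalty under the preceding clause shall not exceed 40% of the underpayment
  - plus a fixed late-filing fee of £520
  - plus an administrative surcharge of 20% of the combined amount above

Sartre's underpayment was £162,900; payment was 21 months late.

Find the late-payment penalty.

£78,816

Accrued rate: 6% × 21 = 126%, capped at 40% → 40%
Failure-to-pay penalty: 40% of £162,900 = £65,160
Penalty before surcharge: £65,160 + £520 = £65,680
Administrative surcharge: 20% of £65,680 = £13,136
Total penalty: £65,680 + £13,136 = £78,816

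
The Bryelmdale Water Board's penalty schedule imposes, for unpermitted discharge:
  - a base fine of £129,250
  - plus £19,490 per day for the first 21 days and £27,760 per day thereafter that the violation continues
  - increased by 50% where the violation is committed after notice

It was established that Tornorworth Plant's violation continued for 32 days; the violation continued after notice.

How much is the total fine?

First 21 days: 21 × £19,490 = £409,290
Remaining days: (32 − 21) × £27,760 = £305,360
Per-day component: £409,290 + £305,360 = £714,650
Base plus per-day: £129,250 + £714,650 = £843,900
Enhancement: 50% of £843,900 = £421,950
Enhanced fine: £843,900 + £421,950 = £1,265,850

£1,265,850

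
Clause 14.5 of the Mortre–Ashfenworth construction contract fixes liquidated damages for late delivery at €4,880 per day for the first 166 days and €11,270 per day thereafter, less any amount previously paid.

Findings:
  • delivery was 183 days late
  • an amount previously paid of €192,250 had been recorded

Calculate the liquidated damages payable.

First 166 days: 166 × €4,880 = €810,080
Remaining days: (183 − 166) × €11,270 = €191,590
Accrued per-day damages: €810,080 + €191,590 = €1,001,670
Less amount previously paid: €1,001,670 − €192,250 = €809,420

Liquidated damages: €809,420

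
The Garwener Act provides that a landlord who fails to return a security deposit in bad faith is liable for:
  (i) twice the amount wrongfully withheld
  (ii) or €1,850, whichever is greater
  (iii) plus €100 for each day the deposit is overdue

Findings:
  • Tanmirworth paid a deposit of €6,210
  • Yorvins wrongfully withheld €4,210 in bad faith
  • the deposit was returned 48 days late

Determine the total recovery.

€13,220

Doubled: 2 × €4,210 = €8,420
Minimum €1,850: €8,420 meets the minimum, no increase.
Late-return penalty: 48 × €100 = €4,800
Damages plus late penalty: €8,420 + €4,800 = €13,220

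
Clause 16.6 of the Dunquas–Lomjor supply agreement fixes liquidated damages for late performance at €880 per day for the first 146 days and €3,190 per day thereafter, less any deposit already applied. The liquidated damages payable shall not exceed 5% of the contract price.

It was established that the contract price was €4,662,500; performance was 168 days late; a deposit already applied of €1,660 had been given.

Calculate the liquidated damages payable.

First 146 days: 146 × €880 = €128,480
Remaining days: (168 − 146) × €3,190 = €70,180
Accrued per-day damages: €128,480 + €70,180 = €198,660
Less deposit already applied: €198,660 − €1,660 = €197,000
Cap: 5% of €4,662,500 = €233,125
Cap at €233,125: €197,000 is within the cap, no reduction.

€197,000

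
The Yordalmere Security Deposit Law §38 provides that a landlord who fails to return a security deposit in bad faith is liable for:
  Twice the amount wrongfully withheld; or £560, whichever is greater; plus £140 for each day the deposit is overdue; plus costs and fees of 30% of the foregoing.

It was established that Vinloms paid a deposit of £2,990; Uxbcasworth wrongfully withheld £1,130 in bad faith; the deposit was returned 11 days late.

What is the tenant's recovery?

Doubled: 2 × £1,130 = £2,260
Minimum £560: £2,260 meets the minimum, no increase.
Late-return penalty: 11 × £140 = £1,540
Damages plus late penalty: £2,260 + £1,540 = £3,800
Costs and fees: 30% of £3,800 = £1,140
Total recovery: £3,800 + £1,140 = £4,940

£4,940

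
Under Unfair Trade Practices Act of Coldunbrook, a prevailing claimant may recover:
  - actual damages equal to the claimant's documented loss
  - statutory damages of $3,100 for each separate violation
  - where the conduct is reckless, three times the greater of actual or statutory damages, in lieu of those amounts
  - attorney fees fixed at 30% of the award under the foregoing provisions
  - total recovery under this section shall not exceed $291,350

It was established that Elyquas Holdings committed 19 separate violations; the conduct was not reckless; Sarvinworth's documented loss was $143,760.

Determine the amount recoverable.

Total recovery: $263,458

Statutory damages: 19 × $3,100 = $58,900
Conduct not reckless: the in-lieu enhancement does not apply.
Actual plus statutory damages: $143,760 + $58,900 = $202,660
Attorney fees: 30% of $202,660 = $60,798
Total before cap: $202,660 + $60,798 = $263,458
Cap at $291,350: $263,458 is within the cap, no reduction.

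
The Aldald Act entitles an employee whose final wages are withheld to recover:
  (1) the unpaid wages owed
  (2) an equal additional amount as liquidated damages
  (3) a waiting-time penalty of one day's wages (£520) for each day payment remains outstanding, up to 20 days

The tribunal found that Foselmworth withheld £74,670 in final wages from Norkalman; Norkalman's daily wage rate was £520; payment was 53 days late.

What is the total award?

Liquidated damages (equal amount): £74,670
Penalty days: min(53, 20) = 20
Waiting-time penalty: 20 × £520 = £10,400
Total award: £74,670 + £74,670 + £10,400 = £159,740

£159,740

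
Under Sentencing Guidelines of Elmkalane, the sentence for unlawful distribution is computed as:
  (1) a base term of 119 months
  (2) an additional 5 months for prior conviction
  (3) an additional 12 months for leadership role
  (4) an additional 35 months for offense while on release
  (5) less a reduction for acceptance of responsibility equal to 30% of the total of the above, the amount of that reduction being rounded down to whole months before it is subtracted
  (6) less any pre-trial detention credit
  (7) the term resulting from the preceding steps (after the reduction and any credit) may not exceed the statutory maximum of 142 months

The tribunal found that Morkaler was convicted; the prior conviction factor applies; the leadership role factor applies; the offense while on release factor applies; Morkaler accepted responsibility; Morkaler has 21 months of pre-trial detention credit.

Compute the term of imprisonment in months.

99 months

Prior conviction enhancement: +5 months
Leadership role enhancement: +12 months
Offense while on release enhancement: +35 months
Adjusted term: 119 months + 5 months + 12 months + 35 months = 171 months
Acceptance of responsibility reduction: 30% of 171 months = 51 months (rounded down)
After reduction: 171 − 51 = 120 months
Less pre-trial detention credit: 120 months − 21 months = 99 months
Cap at 142 months: 99 months is within the cap, no reduction.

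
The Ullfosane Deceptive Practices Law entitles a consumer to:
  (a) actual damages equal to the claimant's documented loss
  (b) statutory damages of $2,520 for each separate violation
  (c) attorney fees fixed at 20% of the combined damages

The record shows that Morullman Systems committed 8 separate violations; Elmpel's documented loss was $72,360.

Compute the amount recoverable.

Statutory damages: 8 × $2,520 = $20,160
Combined damages: $72,360 + $20,160 = $92,520
Attorney fees: 20% of $92,520 = $18,504
Total recovery: $92,520 + $18,504 = $111,024

Total recovery: $111,024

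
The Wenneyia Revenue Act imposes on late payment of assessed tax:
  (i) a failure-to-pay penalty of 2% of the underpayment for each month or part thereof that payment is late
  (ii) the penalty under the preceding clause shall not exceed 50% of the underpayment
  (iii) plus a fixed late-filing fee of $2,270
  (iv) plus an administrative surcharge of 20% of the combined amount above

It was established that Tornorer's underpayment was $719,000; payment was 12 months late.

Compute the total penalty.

$209,796

Accrued rate: 2% × 12 = 24%, capped at 50% → 24%
Failure-to-pay penalty: 24% of $719,000 = $172,560
Penalty before surcharge: $172,560 + $2,270 = $174,830
Administrative surcharge: 20% of $174,830 = $34,966
Total penalty: $174,830 + $34,966 = $209,796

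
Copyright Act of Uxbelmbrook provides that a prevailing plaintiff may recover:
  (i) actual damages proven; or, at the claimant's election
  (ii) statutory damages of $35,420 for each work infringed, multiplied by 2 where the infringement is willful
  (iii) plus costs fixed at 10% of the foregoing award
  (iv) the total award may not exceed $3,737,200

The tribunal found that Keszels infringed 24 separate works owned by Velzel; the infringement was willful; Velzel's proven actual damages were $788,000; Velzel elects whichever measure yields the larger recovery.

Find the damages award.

Award: $1,870,176

Statutory damages: 24 × $35,420 = $850,080
Doubled: 2 × $850,080 = $1,700,160
Greater of actual damages ($788,000) or enhanced statutory damages ($1,700,160): $1,700,160
Costs: 10% of $1,700,160 = $170,016
Award plus costs: $1,700,160 + $170,016 = $1,870,176
Cap at $3,737,200: $1,870,176 is within the cap, no reduction.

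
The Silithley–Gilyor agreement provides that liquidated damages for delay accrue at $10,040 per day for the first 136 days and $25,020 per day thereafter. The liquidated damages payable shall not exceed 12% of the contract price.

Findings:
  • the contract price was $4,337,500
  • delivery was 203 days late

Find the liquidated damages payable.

First 136 days: 136 × $10,040 = $1,365,440
Remaining days: (203 − 136) × $25,020 = $1,676,340
Accrued per-day damages: $1,365,440 + $1,676,340 = $3,041,780
Cap: 12% of $4,337,500 = $520,500
Cap at $520,500: $3,041,780 exceeds the cap → $520,500

$520,500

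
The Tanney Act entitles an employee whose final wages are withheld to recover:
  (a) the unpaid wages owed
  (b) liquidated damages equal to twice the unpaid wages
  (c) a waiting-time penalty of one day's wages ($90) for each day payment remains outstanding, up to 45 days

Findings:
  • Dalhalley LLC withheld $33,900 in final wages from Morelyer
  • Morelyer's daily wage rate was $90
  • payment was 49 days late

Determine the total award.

$105,750

Doubled: 2 × $33,900 = $67,800
Penalty days: min(49, 45) = 45
Waiting-time penalty: 45 × $90 = $4,050
Total award: $33,900 + $67,800 + $4,050 = $105,750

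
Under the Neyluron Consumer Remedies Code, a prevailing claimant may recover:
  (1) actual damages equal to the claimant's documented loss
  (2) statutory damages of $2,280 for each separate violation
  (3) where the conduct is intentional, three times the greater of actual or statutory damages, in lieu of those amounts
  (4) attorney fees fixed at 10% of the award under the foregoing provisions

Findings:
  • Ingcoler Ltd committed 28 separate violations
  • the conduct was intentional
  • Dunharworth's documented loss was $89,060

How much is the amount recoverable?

Statutory damages: 28 × $2,280 = $63,840
Greater of actual damages ($89,060) or statutory damages ($63,840): $89,060
Trebled: 3 × $89,060 = $267,180
Attorney fees: 10% of $267,180 = $26,718
Total recovery: $267,180 + $26,718 = $293,898

$293,898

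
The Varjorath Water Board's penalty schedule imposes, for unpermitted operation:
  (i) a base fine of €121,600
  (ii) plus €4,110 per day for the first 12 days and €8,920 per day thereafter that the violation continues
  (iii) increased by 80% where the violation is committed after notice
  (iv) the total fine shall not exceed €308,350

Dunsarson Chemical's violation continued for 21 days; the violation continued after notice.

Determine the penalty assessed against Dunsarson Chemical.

Civil penalty: €308,350

First 12 days: 12 × €4,110 = €49,320
Remaining days: (21 − 12) × €8,920 = €80,280
Per-day component: €49,320 + €80,280 = €129,600
Base plus per-day: €121,600 + €129,600 = €251,200
Enhancement: 80% of €251,200 = €200,960
Enhanced fine: €251,200 + €200,960 = €452,160
Cap at €308,350: €452,160 exceeds the cap → €308,350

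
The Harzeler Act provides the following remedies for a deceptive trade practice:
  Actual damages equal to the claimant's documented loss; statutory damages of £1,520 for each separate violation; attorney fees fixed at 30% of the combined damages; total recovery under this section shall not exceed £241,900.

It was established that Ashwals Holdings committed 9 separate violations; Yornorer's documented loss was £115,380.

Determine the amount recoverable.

Statutory damages: 9 × £1,520 = £13,680
Combined damages: £115,380 + £13,680 = £129,060
Attorney fees: 30% of £129,060 = £38,718
Total before cap: £129,060 + £38,718 = £167,778
Cap at £241,900: £167,778 is within the cap, no reduction.

Total recovery: £167,778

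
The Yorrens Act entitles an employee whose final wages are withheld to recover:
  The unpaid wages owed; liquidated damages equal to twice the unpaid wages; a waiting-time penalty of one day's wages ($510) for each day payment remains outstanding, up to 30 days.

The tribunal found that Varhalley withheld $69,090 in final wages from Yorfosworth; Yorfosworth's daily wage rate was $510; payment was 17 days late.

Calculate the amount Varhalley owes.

Doubled: 2 × $69,090 = $138,180
Penalty days: min(17, 30) = 17
Waiting-time penalty: 17 × $510 = $8,670
Total award: $69,090 + $138,180 + $8,670 = $215,940

$215,940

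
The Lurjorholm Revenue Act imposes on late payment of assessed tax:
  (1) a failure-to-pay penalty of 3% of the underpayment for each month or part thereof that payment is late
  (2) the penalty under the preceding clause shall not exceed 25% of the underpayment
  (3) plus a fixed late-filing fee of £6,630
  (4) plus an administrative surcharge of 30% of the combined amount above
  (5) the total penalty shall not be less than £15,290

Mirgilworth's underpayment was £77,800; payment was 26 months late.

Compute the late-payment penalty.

Penalty: £33,904

Accrued rate: 3% × 26 = 78%, capped at 25% → 25%
Failure-to-pay penalty: 25% of £77,800 = £19,450
Penalty before surcharge: £19,450 + £6,630 = £26,080
Administrative surcharge: 30% of £26,080 = £7,824
Total penalty: £26,080 + £7,824 = £33,904
Minimum £15,290: £33,904 meets the minimum, no increase.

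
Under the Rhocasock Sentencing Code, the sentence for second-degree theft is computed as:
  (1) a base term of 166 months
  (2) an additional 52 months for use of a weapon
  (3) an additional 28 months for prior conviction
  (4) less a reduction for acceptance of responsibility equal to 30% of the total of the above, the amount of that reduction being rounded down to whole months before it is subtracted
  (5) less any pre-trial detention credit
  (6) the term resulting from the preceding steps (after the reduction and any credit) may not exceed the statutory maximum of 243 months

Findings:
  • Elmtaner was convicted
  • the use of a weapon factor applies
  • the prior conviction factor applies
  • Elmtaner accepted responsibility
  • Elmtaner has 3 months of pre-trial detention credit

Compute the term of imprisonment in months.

Use of a weapon enhancement: +52 months
Prior conviction enhancement: +28 months
Adjusted term: 166 months + 52 months + 28 months = 246 months
Acceptance of responsibility reduction: 30% of 246 months = 73 months (rounded down)
After reduction: 246 − 73 = 173 months
Less pre-trial detention credit: 173 months − 3 months = 170 months
Cap at 243 months: 170 months is within the cap, no reduction.

170 months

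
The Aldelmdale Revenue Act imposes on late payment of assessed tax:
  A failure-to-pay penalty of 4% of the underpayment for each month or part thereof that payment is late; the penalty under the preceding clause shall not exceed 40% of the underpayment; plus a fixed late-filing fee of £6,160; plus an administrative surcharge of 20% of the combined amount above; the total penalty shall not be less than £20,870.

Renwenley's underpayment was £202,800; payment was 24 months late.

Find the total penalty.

£104,736

Accrued rate: 4% × 24 = 96%, capped at 40% → 40%
Failure-to-pay penalty: 40% of £202,800 = £81,120
Penalty before surcharge: £81,120 + £6,160 = £87,280
Administrative surcharge: 20% of £87,280 = £17,456
Total penalty: £87,280 + £17,456 = £104,736
Minimum £20,870: £104,736 meets the minimum, no increase.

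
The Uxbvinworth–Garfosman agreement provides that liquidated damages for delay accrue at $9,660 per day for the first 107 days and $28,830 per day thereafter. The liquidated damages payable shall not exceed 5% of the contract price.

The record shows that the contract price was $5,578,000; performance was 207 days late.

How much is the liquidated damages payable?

$278,900

First 107 days: 107 × $9,660 = $1,033,620
Remaining days: (207 − 107) × $28,830 = $2,883,000
Accrued per-day damages: $1,033,620 + $2,883,000 = $3,916,620
Cap: 5% of $5,578,000 = $278,900
Cap at $278,900: $3,916,620 exceeds the cap → $278,900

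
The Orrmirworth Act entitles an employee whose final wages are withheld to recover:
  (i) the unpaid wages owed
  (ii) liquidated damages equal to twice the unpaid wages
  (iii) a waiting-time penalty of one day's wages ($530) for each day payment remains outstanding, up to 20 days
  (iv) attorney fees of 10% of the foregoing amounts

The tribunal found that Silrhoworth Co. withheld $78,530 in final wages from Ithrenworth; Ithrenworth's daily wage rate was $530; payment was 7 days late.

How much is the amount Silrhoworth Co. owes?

Doubled: 2 × $78,530 = $157,060
Penalty days: min(7, 20) = 7
Waiting-time penalty: 7 × $530 = $3,710
Subtotal: $78,530 + $157,060 + $3,710 = $239,300
Attorney fees: 10% of $239,300 = $23,930
Total award: $239,300 + $23,930 = $263,230

Total award: $263,230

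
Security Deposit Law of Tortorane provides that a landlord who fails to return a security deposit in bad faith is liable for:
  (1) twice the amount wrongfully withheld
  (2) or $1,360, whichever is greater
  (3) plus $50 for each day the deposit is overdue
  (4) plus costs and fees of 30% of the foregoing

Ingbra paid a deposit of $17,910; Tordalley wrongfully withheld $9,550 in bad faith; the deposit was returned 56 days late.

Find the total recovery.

$28,470

Doubled: 2 × $9,550 = $19,100
Minimum $1,360: $19,100 meets the minimum, no increase.
Late-return penalty: 56 × $50 = $2,800
Damages plus late penalty: $19,100 + $2,800 = $21,900
Costs and fees: 30% of $21,900 = $6,570
Total recovery: $21,900 + $6,570 = $28,470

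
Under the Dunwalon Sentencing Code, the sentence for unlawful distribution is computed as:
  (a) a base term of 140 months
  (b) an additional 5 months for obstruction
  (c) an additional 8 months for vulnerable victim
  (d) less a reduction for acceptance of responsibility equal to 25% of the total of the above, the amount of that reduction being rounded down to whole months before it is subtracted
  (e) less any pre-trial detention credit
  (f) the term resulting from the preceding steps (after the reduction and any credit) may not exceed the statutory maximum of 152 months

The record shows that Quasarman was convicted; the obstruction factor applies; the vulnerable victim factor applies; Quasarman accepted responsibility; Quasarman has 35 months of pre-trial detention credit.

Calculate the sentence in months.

Obstruction enhancement: +5 months
Vulnerable victim enhancement: +8 months
Adjusted term: 140 months + 5 months + 8 months = 153 months
Acceptance of responsibility reduction: 25% of 153 months = 38 months (rounded down)
After reduction: 153 − 38 = 115 months
Less pre-trial detention credit: 115 months − 35 months = 80 months
Cap at 152 months: 80 months is within the cap, no reduction.

80 months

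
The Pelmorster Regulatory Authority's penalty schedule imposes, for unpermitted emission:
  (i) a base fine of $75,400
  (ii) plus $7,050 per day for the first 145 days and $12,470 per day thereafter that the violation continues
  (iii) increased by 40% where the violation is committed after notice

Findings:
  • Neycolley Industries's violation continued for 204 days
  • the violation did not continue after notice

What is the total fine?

$1,833,380

First 145 days: 145 × $7,050 = $1,022,250
Remaining days: (204 − 145) × $12,470 = $735,730
Per-day component: $1,022,250 + $735,730 = $1,757,980
Base plus per-day: $75,400 + $1,757,980 = $1,833,380
The violation did not continue after notice: no 40% increase.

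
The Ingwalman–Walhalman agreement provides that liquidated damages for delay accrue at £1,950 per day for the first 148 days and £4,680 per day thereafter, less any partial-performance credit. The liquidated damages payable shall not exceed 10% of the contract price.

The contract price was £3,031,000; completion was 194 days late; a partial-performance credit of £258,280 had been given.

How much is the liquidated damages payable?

£245,600

First 148 days: 148 × £1,950 = £288,600
Remaining days: (194 − 148) × £4,680 = £215,280
Accrued per-day damages: £288,600 + £215,280 = £503,880
Less partial-performance credit: £503,880 − £258,280 = £245,600
Cap: 10% of £3,031,000 = £303,100
Cap at £303,100: £245,600 is within the cap, no reduction.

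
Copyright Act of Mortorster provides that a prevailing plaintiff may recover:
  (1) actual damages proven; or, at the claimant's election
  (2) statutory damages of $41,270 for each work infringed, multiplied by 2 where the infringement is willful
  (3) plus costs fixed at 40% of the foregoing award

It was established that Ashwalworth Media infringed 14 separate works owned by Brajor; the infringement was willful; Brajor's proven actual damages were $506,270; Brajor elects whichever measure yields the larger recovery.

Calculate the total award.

$1,617,784

Statutory damages: 14 × $41,270 = $577,780
Doubled: 2 × $577,780 = $1,155,560
Greater of actual damages ($506,270) or enhanced statutory damages ($1,155,560): $1,155,560
Costs: 40% of $1,155,560 = $462,224
Award plus costs: $1,155,560 + $462,224 = $1,617,784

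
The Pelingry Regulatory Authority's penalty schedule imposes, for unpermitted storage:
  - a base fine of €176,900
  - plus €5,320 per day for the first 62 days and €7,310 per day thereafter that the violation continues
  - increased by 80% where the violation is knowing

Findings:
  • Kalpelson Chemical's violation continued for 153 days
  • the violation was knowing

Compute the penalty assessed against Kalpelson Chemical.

€2,109,510

First 62 days: 62 × €5,320 = €329,840
Remaining days: (153 − 62) × €7,310 = €665,210
Per-day component: €329,840 + €665,210 = €995,050
Base plus per-day: €176,900 + €995,050 = €1,171,950
Enhancement: 80% of €1,171,950 = €937,560
Enhanced fine: €1,171,950 + €937,560 = €2,109,510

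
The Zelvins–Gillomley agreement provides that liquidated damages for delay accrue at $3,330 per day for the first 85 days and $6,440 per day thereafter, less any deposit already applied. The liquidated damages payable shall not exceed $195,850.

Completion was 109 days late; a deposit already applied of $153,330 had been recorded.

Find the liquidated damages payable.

First 85 days: 85 × $3,330 = $283,050
Remaining days: (109 − 85) × $6,440 = $154,560
Accrued per-day damages: $283,050 + $154,560 = $437,610
Less deposit already applied: $437,610 − $153,330 = $284,280
Cap at $195,850: $284,280 exceeds the cap → $195,850

$195,850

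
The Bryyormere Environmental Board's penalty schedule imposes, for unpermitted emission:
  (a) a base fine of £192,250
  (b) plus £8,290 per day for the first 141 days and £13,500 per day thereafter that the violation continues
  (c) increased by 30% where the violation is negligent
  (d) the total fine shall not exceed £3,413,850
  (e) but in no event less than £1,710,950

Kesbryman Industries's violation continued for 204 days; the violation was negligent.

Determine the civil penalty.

First 141 days: 141 × £8,290 = £1,168,890
Remaining days: (204 − 141) × £13,500 = £850,500
Per-day component: £1,168,890 + £850,500 = £2,019,390
Base plus per-day: £192,250 + £2,019,390 = £2,211,640
Enhancement: 30% of £2,211,640 = £663,492
Enhanced fine: £2,211,640 + £663,492 = £2,875,132
Cap at £3,413,850: £2,875,132 is within the cap, no reduction.
Minimum £1,710,950: £2,875,132 meets the minimum, no increase.

£2,875,132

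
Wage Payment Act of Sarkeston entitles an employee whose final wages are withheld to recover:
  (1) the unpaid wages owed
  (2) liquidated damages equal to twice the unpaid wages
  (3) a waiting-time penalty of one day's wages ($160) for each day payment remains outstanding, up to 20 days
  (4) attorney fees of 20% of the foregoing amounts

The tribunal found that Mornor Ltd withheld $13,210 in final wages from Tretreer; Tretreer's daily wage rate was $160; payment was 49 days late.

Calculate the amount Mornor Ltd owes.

$51,396

Doubled: 2 × $13,210 = $26,420
Penalty days: min(49, 20) = 20
Waiting-time penalty: 20 × $160 = $3,200
Subtotal: $13,210 + $26,420 + $3,200 = $42,830
Attorney fees: 20% of $42,830 = $8,566
Total award: $42,830 + $8,566 = $51,396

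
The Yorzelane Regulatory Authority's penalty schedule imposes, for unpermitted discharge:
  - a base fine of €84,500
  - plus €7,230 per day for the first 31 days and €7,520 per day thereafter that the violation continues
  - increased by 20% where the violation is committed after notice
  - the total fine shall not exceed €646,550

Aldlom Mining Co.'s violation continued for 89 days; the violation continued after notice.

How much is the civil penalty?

First 31 days: 31 × €7,230 = €224,130
Remaining days: (89 − 31) × €7,520 = €436,160
Per-day component: €224,130 + €436,160 = €660,290
Base plus per-day: €84,500 + €660,290 = €744,790
Enhancement: 20% of €744,790 = €148,958
Enhanced fine: €744,790 + €148,958 = €893,748
Cap at €646,550: €893,748 exceeds the cap → €646,550

€646,550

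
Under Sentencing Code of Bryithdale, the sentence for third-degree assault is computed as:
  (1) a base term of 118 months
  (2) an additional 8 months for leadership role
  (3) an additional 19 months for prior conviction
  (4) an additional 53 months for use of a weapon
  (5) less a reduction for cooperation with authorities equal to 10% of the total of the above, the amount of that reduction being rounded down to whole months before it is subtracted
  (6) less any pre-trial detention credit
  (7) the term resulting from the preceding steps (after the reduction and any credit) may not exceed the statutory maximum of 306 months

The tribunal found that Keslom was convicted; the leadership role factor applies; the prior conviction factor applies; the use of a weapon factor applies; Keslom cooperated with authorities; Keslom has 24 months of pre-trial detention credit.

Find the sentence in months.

Leadership role enhancement: +8 months
Prior conviction enhancement: +19 months
Use of a weapon enhancement: +53 months
Adjusted term: 118 months + 8 months + 19 months + 53 months = 198 months
Cooperation with authorities reduction: 10% of 198 months = 19 months (rounded down)
After reduction: 198 − 19 = 179 months
Less pre-trial detention credit: 179 months − 24 months = 155 months
Cap at 306 months: 155 months is within the cap, no reduction.

Sentence: 155 months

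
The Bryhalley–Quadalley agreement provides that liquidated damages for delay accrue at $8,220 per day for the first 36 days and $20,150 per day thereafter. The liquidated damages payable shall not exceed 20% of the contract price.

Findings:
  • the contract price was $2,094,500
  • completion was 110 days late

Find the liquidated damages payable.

First 36 days: 36 × $8,220 = $295,920
Remaining days: (110 − 36) × $20,150 = $1,491,100
Accrued per-day damages: $295,920 + $1,491,100 = $1,787,020
Cap: 20% of $2,094,500 = $418,900
Cap at $418,900: $1,787,020 exceeds the cap → $418,900

$418,900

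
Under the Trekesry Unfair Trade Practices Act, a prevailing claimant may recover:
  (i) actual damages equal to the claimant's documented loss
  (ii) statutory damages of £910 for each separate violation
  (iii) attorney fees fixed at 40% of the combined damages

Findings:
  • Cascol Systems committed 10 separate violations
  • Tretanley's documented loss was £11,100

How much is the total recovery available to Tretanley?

Total recovery: £28,280

Statutory damages: 10 × £910 = £9,100
Combined damages: £11,100 + £9,100 = £20,200
Attorney fees: 40% of £20,200 = £8,080
Total recovery: £20,200 + £8,080 = £28,280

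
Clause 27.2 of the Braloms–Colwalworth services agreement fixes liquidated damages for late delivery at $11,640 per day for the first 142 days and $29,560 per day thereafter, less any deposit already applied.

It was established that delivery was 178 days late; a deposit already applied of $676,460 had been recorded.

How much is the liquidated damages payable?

$2,040,580

First 142 days: 142 × $11,640 = $1,652,880
Remaining days: (178 − 142) × $29,560 = $1,064,160
Accrued per-day damages: $1,652,880 + $1,064,160 = $2,717,040
Less deposit already applied: $2,717,040 − $676,460 = $2,040,580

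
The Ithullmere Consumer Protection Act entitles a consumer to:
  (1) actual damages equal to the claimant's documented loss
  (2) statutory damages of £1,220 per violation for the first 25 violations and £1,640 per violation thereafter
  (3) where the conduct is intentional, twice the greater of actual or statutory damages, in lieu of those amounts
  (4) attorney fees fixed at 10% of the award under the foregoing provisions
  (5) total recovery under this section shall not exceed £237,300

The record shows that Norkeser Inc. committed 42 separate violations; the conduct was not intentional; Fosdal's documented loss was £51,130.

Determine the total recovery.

First 25 violations: 25 × £1,220 = £30,500
Remaining violations: (42 − 25) × £1,640 = £27,880
Statutory damages: £30,500 + £27,880 = £58,380
Conduct not intentional: the in-lieu enhancement does not apply.
Actual plus statutory damages: £51,130 + £58,380 = £109,510
Attorney fees: 10% of £109,510 = £10,951
Total before cap: £109,510 + £10,951 = £120,461
Cap at £237,300: £120,461 is within the cap, no reduction.

£120,461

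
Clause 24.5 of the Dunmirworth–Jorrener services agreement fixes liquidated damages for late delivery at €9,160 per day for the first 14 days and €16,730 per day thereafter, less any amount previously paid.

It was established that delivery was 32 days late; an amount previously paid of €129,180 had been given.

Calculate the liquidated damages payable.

€300,200

First 14 days: 14 × €9,160 = €128,240
Remaining days: (32 − 14) × €16,730 = €301,140
Accrued per-day damages: €128,240 + €301,140 = €429,380
Less amount previously paid: €429,380 − €129,180 = €300,200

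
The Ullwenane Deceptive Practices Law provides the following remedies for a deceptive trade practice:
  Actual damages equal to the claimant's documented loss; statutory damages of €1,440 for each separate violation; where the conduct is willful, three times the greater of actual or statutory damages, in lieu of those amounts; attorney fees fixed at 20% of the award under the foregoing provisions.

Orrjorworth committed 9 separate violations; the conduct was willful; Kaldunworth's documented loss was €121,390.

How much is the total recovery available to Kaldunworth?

Statutory damages: 9 × €1,440 = €12,960
Greater of actual damages (€121,390) or statutory damages (€12,960): €121,390
Trebled: 3 × €121,390 = €364,170
Attorney fees: 20% of €364,170 = €72,834
Total recovery: €364,170 + €72,834 = €437,004

€437,004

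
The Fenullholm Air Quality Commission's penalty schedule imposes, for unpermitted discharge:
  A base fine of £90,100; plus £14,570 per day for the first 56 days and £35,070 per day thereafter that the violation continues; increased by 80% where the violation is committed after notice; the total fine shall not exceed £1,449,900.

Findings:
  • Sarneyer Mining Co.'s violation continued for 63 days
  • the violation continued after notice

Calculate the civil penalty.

First 56 days: 56 × £14,570 = £815,920
Remaining days: (63 − 56) × £35,070 = £245,490
Per-day component: £815,920 + £245,490 = £1,061,410
Base plus per-day: £90,100 + £1,061,410 = £1,151,510
Enhancement: 80% of £1,151,510 = £921,208
Enhanced fine: £1,151,510 + £921,208 = £2,072,718
Cap at £1,449,900: £2,072,718 exceeds the cap → £1,449,900

£1,449,900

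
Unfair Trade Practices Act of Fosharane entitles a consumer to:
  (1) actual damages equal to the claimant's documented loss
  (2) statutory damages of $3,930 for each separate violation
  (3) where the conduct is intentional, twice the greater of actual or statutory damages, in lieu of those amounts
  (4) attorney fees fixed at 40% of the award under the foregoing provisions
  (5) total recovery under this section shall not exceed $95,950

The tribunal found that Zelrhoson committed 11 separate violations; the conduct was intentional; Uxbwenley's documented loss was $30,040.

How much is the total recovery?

Total recovery: $95,950

Statutory damages: 11 × $3,930 = $43,230
Greater of actual damages ($30,040) or statutory damages ($43,230): $43,230
Doubled: 2 × $43,230 = $86,460
Attorney fees: 40% of $86,460 = $34,584
Total before cap: $86,460 + $34,584 = $121,044
Cap at $95,950: $121,044 exceeds the cap → $95,950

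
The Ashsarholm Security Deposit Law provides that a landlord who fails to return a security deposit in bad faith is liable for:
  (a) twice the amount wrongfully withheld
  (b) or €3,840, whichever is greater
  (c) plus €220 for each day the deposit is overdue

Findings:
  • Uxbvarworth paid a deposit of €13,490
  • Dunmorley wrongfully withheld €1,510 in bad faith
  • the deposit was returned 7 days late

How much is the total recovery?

€5,380

Doubled: 2 × €1,510 = €3,020
Minimum €3,840: €3,020 is below the minimum → €3,840
Late-return penalty: 7 × €220 = €1,540
Damages plus late penalty: €3,840 + €1,540 = €5,380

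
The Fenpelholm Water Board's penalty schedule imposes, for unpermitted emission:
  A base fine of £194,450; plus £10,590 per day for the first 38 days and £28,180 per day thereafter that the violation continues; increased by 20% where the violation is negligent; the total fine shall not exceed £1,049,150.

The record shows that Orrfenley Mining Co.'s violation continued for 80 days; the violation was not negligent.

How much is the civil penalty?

First 38 days: 38 × £10,590 = £402,420
Remaining days: (80 − 38) × £28,180 = £1,183,560
Per-day component: £402,420 + £1,183,560 = £1,585,980
Base plus per-day: £194,450 + £1,585,980 = £1,780,430
The violation was not negligent: no 20% increase.
Cap at £1,049,150: £1,780,430 exceeds the cap → £1,049,150

£1,049,150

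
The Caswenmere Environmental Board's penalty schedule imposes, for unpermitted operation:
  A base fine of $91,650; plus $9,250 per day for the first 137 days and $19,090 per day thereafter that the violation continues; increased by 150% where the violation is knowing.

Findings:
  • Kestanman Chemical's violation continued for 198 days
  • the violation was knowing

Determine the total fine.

$6,308,475

First 137 days: 137 × $9,250 = $1,267,250
Remaining days: (198 − 137) × $19,090 = $1,164,490
Per-day component: $1,267,250 + $1,164,490 = $2,431,740
Base plus per-day: $91,650 + $2,431,740 = $2,523,390
Enhancement: 150% of $2,523,390 = $3,785,085
Enhanced fine: $2,523,390 + $3,785,085 = $6,308,475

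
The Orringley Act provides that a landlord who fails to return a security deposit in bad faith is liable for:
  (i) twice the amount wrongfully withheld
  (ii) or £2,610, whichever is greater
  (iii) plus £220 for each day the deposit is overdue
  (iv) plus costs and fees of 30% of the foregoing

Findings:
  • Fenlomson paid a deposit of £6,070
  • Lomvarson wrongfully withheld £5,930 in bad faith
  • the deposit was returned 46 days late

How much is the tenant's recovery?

Doubled: 2 × £5,930 = £11,860
Minimum £2,610: £11,860 meets the minimum, no increase.
Late-return penalty: 46 × £220 = £10,120
Damages plus late penalty: £11,860 + £10,120 = £21,980
Costs and fees: 30% of £21,980 = £6,594
Total recovery: £21,980 + £6,594 = £28,574

Recovery: £28,574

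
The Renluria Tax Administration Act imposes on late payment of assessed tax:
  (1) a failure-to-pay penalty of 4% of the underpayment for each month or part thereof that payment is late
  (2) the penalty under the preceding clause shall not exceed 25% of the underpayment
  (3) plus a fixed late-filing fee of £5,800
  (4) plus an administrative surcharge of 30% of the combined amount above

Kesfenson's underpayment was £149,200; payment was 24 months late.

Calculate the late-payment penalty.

Accrued rate: 4% × 24 = 96%, capped at 25% → 25%
Failure-to-pay penalty: 25% of £149,200 = £37,300
Penalty before surcharge: £37,300 + £5,800 = £43,100
Administrative surcharge: 30% of £43,100 = £12,930
Total penalty: £43,100 + £12,930 = £56,030

Penalty: £56,030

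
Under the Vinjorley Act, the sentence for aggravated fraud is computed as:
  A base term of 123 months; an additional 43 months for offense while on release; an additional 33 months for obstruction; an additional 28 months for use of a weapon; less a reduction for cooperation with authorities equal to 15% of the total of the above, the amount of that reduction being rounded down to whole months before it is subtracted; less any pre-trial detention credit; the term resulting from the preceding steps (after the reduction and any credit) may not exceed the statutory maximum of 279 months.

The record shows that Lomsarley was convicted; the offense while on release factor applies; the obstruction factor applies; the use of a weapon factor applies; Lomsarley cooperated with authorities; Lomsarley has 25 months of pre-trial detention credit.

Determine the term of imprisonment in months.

Offense while on release enhancement: +43 months
Obstruction enhancement: +33 months
Use of a weapon enhancement: +28 months
Adjusted term: 123 months + 43 months + 33 months + 28 months = 227 months
Cooperation with authorities reduction: 15% of 227 months = 34 months (rounded down)
After reduction: 227 − 34 = 193 months
Less pre-trial detention credit: 193 months − 25 months = 168 months
Cap at 279 months: 168 months is within the cap, no reduction.

168 months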